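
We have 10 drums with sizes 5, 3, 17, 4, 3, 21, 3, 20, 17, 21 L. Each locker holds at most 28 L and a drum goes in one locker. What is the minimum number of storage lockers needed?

5

Total = 21 + 21 + 20 + 17 + 17 + 5 + 4 + 3 + 3 + 3 = 114 L.
Lower bound: ⌈114/28⌉ = 5 storage lockers.
A packing using 5 storage lockers:
  locker 1: 21 + 5 = 26
  locker 2: 21 + 4 + 3 = 28
  locker 3: 20 + 3 + 3 = 26
  locker 4: 17 = 17
  locker 5: 17 = 17
This matches the lower bound, so 5 is optimal.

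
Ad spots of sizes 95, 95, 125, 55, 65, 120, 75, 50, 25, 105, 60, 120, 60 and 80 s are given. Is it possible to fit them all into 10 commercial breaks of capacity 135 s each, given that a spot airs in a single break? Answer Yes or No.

A valid assignment using 10 commercial breaks:
  break 1: 125 = 125
  break 2: 120 = 120
  break 3: 120 = 120
  break 4: 105 + 25 = 130
  break 5: 95 = 95
  break 6: 95 = 95
  break 7: 80 + 55 = 135
  break 8: 75 + 60 = 135
  break 9: 65 + 60 = 125
  break 10: 50 = 50
Every load is within 135 s, so 10 commercial breaks suffice.

Yes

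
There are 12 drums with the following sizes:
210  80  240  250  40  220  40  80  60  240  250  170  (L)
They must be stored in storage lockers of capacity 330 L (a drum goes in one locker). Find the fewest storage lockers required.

Total = 250 + 250 + 240 + 240 + 220 + 210 + 170 + 80 + 80 + 60 + 40 + 40 = 1880 L.
Lower bound: ⌈1880/330⌉ = 6 storage lockers.
Also, 7 drums each exceed 165 L, and no two of those can share a locker, so at least 7 storage lockers are needed.
A packing using 7 storage lockers:
  locker 1: 250 + 80 = 330
  locker 2: 250 + 80 = 330
  locker 3: 240 + 60 = 300
  locker 4: 240 + 40 + 40 = 320
  locker 5: 220 = 220
  locker 6: 210 = 210
  locker 7: 170 = 170
This matches the lower bound, so 7 is optimal.

7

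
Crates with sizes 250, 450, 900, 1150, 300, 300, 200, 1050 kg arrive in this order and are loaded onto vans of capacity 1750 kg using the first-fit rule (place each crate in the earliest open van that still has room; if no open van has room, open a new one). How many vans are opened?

  250 → van 1 (new)  [load 250/1750]
  450 → van 1  [load 700/1750]
  900 → van 1  [load 1600/1750]
  1150 → van 2 (new)  [load 1150/1750]
  300 → van 2  [load 1450/1750]
  300 → van 2  [load 1750/1750]
  200 → van 3 (new)  [load 200/1750]
  1050 → van 3  [load 1250/1750]
3 vans opened.

3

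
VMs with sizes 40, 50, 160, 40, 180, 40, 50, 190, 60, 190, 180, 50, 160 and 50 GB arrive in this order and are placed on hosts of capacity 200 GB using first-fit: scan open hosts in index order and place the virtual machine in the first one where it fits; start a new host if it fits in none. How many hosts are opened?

9

  40 → host 1 (new)  [load 40/200]
  50 → host 1  [load 90/200]
  160 → host 2 (new)  [load 160/200]
  40 → host 1  [load 130/200]
  180 → host 3 (new)  [load 180/200]
  40 → host 1  [load 170/200]
  50 → host 4 (new)  [load 50/200]
  190 → host 5 (new)  [load 190/200]
  60 → host 4  [load 110/200]
  190 → host 6 (new)  [load 190/200]
  180 → host 7 (new)  [load 180/200]
  50 → host 4  [load 160/200]
  160 → host 8 (new)  [load 160/200]
  50 → host 9 (new)  [load 50/200]
9 hosts opened.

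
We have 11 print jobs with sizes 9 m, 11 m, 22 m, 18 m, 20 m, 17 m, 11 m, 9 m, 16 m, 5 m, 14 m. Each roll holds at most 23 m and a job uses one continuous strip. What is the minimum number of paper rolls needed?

Total = 22 + 20 + 18 + 17 + 16 + 14 + 11 + 11 + 9 + 9 + 5 = 152 m.
Lower bound: ⌈152/23⌉ = 7 paper rolls.
A packing using 8 paper rolls:
  roll 1: 22 = 22
  roll 2: 20 = 20
  roll 3: 18 + 5 = 23
  roll 4: 17 = 17
  roll 5: 16 = 16
  roll 6: 14 + 9 = 23
  roll 7: 11 + 11 = 22
  roll 8: 9 = 9
No arrangement into 7 paper rolls stays within capacity, so 8 is optimal.

8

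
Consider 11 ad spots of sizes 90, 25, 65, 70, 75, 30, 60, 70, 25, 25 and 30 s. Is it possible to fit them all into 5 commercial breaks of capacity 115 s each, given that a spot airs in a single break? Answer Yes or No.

Total = 565 s; ⌈565/115⌉ = 5.
6 ad spots each exceed half the capacity and cannot share a break, forcing at least 6 commercial breaks.
At least 6 commercial breaks are required, but only 5 are allowed.

No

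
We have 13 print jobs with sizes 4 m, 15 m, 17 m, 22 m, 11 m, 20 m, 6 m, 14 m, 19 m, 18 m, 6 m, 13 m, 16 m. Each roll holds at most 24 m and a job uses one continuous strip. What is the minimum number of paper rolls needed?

Total = 22 + 20 + 19 + 18 + 17 + 16 + 15 + 14 + 13 + 11 + 6 + 6 + 4 = 181 m.
Lower bound: ⌈181/24⌉ = 8 paper rolls.
Also, 9 print jobs each exceed 12 m, and no two of those can share a roll, so at least 9 paper rolls are needed.
A packing using 9 paper rolls:
  roll 1: 22 = 22
  roll 2: 20 + 4 = 24
  roll 3: 19 = 19
  roll 4: 18 + 6 = 24
  roll 5: 17 + 6 = 23
  roll 6: 16 = 16
  roll 7: 15 = 15
  roll 8: 14 = 14
  roll 9: 13 + 11 = 24
This matches the lower bound, so 9 is optimal.

9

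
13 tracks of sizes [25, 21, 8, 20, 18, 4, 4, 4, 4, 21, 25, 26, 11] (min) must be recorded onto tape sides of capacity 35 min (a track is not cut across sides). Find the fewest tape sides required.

Total = 26 + 25 + 25 + 21 + 21 + 20 + 18 + 11 + 8 + 4 + 4 + 4 + 4 = 191 min.
Lower bound: ⌈191/35⌉ = 6 tape sides.
Also, 7 tracks each exceed 35/2 min, and no two of those can share a side, so at least 7 tape sides are needed.
A packing using 7 tape sides:
  side 1: 26 + 8 = 34
  side 2: 25 + 4 + 4 = 33
  side 3: 25 + 4 + 4 = 33
  side 4: 21 + 11 = 32
  side 5: 21 = 21
  side 6: 20 = 20
  side 7: 18 = 18
This matches the lower bound, so 7 is optimal.

7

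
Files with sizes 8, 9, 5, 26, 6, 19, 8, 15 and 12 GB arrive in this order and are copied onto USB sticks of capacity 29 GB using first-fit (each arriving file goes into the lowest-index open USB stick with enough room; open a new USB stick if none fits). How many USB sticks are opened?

4

  8 → USB stick 1 (new)  [load 8/29]
  9 → USB stick 1  [load 17/29]
  5 → USB stick 1  [load 22/29]
  26 → USB stick 2 (new)  [load 26/29]
  6 → USB stick 1  [load 28/29]
  19 → USB stick 3 (new)  [load 19/29]
  8 → USB stick 3  [load 27/29]
  15 → USB stick 4 (new)  [load 15/29]
  12 → USB stick 4  [load 27/29]
4 USB sticks opened.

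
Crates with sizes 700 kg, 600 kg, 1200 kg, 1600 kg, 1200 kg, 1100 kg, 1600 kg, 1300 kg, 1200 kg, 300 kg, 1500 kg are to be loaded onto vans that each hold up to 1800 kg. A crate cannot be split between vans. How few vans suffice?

8

Total = 1600 + 1600 + 1500 + 1300 + 1200 + 1200 + 1200 + 1100 + 700 + 600 + 300 = 12300 kg.
Lower bound: ⌈12300/1800⌉ = 7 vans.
Also, 8 crates each exceed 900 kg, and no two of those can share a van, so at least 8 vans are needed.
A packing using 8 vans:
  van 1: 1600 = 1600
  van 2: 1600 = 1600
  van 3: 1500 + 300 = 1800
  van 4: 1300 = 1300
  van 5: 1200 + 600 = 1800
  van 6: 1200 = 1200
  van 7: 1200 = 1200
  van 8: 1100 + 700 = 1800
This matches the lower bound, so 8 is optimal.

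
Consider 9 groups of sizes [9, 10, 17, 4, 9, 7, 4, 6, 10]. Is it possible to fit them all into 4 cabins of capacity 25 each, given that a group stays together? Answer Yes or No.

Yes

A valid assignment using 4 cabins:
  cabin 1: 17 + 7 = 24
  cabin 2: 10 + 10 + 4 = 24
  cabin 3: 9 + 9 + 6 = 24
  cabin 4: 4 = 4
Every load is within 25, so 4 cabins suffice.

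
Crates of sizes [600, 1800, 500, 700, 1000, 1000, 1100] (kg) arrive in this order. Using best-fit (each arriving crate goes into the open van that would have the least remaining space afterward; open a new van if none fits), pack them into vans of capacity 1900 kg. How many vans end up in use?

5

  600 → van 1 (new)  [load 600/1900]
  1800 → van 2 (new)  [load 1800/1900]
  500 → van 1  [load 1100/1900]
  700 → van 1  [load 1800/1900]
  1000 → van 3 (new)  [load 1000/1900]
  1000 → van 4 (new)  [load 1000/1900]
  1100 → van 5 (new)  [load 1100/1900]
5 vans opened.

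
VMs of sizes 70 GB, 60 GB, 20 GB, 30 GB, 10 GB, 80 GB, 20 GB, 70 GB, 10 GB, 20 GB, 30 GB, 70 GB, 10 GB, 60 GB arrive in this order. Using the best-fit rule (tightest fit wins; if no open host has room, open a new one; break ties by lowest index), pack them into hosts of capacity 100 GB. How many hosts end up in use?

6

  70 → host 1 (new)  [load 70/100]
  60 → host 2 (new)  [load 60/100]
  20 → host 1  [load 90/100]
  30 → host 2  [load 90/100]
  10 → host 1  [load 100/100]
  80 → host 3 (new)  [load 80/100]
  20 → host 3  [load 100/100]
  70 → host 4 (new)  [load 70/100]
  10 → host 2  [load 100/100]
  20 → host 4  [load 90/100]
  30 → host 5 (new)  [load 30/100]
  70 → host 5  [load 100/100]
  10 → host 4  [load 100/100]
  60 → host 6 (new)  [load 60/100]
6 hosts opened.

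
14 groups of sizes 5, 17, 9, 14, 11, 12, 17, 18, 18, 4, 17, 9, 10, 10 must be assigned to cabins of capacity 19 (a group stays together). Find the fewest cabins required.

10

Total = 18 + 18 + 17 + 17 + 17 + 14 + 12 + 11 + 10 + 10 + 9 + 9 + 5 + 4 = 171.
Lower bound: ⌈171/19⌉ = 9 cabins.
Also, 10 groups each exceed 19/2, and no two of those can share a cabin, so at least 10 cabins are needed.
A packing using 10 cabins:
  cabin 1: 18 = 18
  cabin 2: 18 = 18
  cabin 3: 17 = 17
  cabin 4: 17 = 17
  cabin 5: 17 = 17
  cabin 6: 14 + 5 = 19
  cabin 7: 12 + 4 = 16
  cabin 8: 11 = 11
  cabin 9: 10 + 9 = 19
  cabin 10: 10 + 9 = 19
This matches the lower bound, so 10 is optimal.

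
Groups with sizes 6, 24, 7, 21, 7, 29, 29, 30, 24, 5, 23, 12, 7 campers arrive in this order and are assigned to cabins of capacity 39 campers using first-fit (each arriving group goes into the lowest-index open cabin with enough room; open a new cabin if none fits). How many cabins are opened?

7

  6 → cabin 1 (new)  [load 6/39]
  24 → cabin 1  [load 30/39]
  7 → cabin 1  [load 37/39]
  21 → cabin 2 (new)  [load 21/39]
  7 → cabin 2  [load 28/39]
  29 → cabin 3 (new)  [load 29/39]
  29 → cabin 4 (new)  [load 29/39]
  30 → cabin 5 (new)  [load 30/39]
  24 → cabin 6 (new)  [load 24/39]
  5 → cabin 2  [load 33/39]
  23 → cabin 7 (new)  [load 23/39]
  12 → cabin 6  [load 36/39]
  7 → cabin 3  [load 36/39]
7 cabins opened.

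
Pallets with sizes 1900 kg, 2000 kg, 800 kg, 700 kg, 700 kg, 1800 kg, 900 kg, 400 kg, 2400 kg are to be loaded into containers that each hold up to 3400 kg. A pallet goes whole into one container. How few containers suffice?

Total = 2400 + 2000 + 1900 + 1800 + 900 + 800 + 700 + 700 + 400 = 11600 kg.
Lower bound: ⌈11600/3400⌉ = 4 containers.
A packing using 4 containers:
  container 1: 2400 + 900 = 3300
  container 2: 2000 + 800 + 400 = 3200
  container 3: 1900 + 700 + 700 = 3300
  container 4: 1800 = 1800
This matches the lower bound, so 4 is optimal.

4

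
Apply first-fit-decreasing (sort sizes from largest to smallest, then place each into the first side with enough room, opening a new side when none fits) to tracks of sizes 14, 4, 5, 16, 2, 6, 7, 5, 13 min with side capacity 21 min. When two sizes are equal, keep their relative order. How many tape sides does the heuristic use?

Sorted descending: 16, 14, 13, 7, 6, 5, 5, 4, 2.
  16 → side 1 (new)  [load 16/21]
  14 → side 2 (new)  [load 14/21]
  13 → side 3 (new)  [load 13/21]
  7 → side 2  [load 21/21]
  6 → side 3  [load 19/21]
  5 → side 1  [load 21/21]
  5 → side 4 (new)  [load 5/21]
  4 → side 4  [load 9/21]
  2 → side 3  [load 21/21]
4 tape sides opened.

4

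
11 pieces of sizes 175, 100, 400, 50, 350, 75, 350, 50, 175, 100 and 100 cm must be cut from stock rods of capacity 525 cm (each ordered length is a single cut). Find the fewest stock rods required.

Total = 400 + 350 + 350 + 175 + 175 + 100 + 100 + 100 + 75 + 50 + 50 = 1925 cm.
Lower bound: ⌈1925/525⌉ = 4 stock rods.
A packing using 4 stock rods:
  stock rod 1: 400 + 100 = 500
  stock rod 2: 350 + 175 = 525
  stock rod 3: 350 + 175 = 525
  stock rod 4: 100 + 100 + 75 + 50 + 50 = 375
This matches the lower bound, so 4 is optimal.

4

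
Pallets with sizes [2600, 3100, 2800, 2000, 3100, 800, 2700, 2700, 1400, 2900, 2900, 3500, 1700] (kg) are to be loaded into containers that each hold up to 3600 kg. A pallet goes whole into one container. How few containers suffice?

Total = 3500 + 3100 + 3100 + 2900 + 2900 + 2800 + 2700 + 2700 + 2600 + 2000 + 1700 + 1400 + 800 = 32200 kg.
Lower bound: ⌈32200/3600⌉ = 9 containers.
Also, 10 pallets each exceed 1800 kg, and no two of those can share a container, so at least 10 containers are needed.
A packing using 11 containers:
  container 1: 3500 = 3500
  container 2: 3100 = 3100
  container 3: 3100 = 3100
  container 4: 2900 = 2900
  container 5: 2900 = 2900
  container 6: 2800 + 800 = 3600
  container 7: 2700 = 2700
  container 8: 2700 = 2700
  container 9: 2600 = 2600
  container 10: 2000 + 1400 = 3400
  container 11: 1700 = 1700
No arrangement into 10 containers stays within capacity, so 11 is optimal.

11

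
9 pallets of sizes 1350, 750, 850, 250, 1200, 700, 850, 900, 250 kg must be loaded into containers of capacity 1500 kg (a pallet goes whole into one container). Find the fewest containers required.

Total = 1350 + 1200 + 900 + 850 + 850 + 750 + 700 + 250 + 250 = 7100 kg.
Lower bound: ⌈7100/1500⌉ = 5 containers.
A packing using 6 containers:
  container 1: 1350 = 1350
  container 2: 1200 + 250 = 1450
  container 3: 900 + 250 = 1150
  container 4: 850 = 850
  container 5: 850 = 850
  container 6: 750 + 700 = 1450
No arrangement into 5 containers stays within capacity, so 6 is optimal.

6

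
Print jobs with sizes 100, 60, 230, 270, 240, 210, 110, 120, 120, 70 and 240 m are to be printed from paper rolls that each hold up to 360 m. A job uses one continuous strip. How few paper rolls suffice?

6

Total = 270 + 240 + 240 + 230 + 210 + 120 + 120 + 110 + 100 + 70 + 60 = 1770 m.
Lower bound: ⌈1770/360⌉ = 5 paper rolls.
A packing using 6 paper rolls:
  roll 1: 270 + 70 = 340
  roll 2: 240 + 120 = 360
  roll 3: 240 + 120 = 360
  roll 4: 230 + 110 = 340
  roll 5: 210 + 100 = 310
  roll 6: 60 = 60
No arrangement into 5 paper rolls stays within capacity, so 6 is optimal.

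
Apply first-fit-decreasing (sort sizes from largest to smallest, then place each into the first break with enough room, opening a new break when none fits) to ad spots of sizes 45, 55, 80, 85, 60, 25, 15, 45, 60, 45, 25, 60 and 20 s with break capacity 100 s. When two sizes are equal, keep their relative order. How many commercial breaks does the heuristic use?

7

Sorted descending: 85, 80, 60, 60, 60, 55, 45, 45, 45, 25, 25, 20, 15.
  85 → break 1 (new)  [load 85/100]
  80 → break 2 (new)  [load 80/100]
  60 → break 3 (new)  [load 60/100]
  60 → break 4 (new)  [load 60/100]
  60 → break 5 (new)  [load 60/100]
  55 → break 6 (new)  [load 55/100]
  45 → break 6  [load 100/100]
  45 → break 7 (new)  [load 45/100]
  45 → break 7  [load 90/100]
  25 → break 3  [load 85/100]
  25 → break 4  [load 85/100]
  20 → break 2  [load 100/100]
  15 → break 1  [load 100/100]
7 commercial breaks opened.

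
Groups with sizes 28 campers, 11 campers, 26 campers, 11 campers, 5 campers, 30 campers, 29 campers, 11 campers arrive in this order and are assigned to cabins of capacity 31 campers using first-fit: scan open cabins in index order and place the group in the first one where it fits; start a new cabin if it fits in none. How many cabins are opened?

6

  28 → cabin 1 (new)  [load 28/31]
  11 → cabin 2 (new)  [load 11/31]
  26 → cabin 3 (new)  [load 26/31]
  11 → cabin 2  [load 22/31]
  5 → cabin 2  [load 27/31]
  30 → cabin 4 (new)  [load 30/31]
  29 → cabin 5 (new)  [load 29/31]
  11 → cabin 6 (new)  [load 11/31]
6 cabins opened.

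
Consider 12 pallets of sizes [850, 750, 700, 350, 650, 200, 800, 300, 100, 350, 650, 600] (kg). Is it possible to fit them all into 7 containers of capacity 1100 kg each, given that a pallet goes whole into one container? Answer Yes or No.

A valid assignment using 7 containers:
  container 1: 850 + 200 = 1050
  container 2: 800 + 300 = 1100
  container 3: 750 + 350 = 1100
  container 4: 700 + 350 = 1050
  container 5: 650 + 100 = 750
  container 6: 650 = 650
  container 7: 600 = 600
Every load is within 1100 kg, so 7 containers suffice.

Yes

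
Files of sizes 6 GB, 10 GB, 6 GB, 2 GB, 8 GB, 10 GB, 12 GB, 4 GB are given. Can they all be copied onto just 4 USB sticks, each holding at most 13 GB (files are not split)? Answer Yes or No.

Total = 58 GB; ⌈58/13⌉ = 5.
At least 5 USB sticks are required, but only 4 are allowed.

No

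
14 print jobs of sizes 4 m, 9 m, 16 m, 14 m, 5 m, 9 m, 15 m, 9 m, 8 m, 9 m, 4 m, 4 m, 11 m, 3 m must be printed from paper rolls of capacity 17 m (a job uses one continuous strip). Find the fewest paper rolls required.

8

Total = 16 + 15 + 14 + 11 + 9 + 9 + 9 + 9 + 8 + 5 + 4 + 4 + 4 + 3 = 120 m.
Lower bound: ⌈120/17⌉ = 8 paper rolls.
A packing using 8 paper rolls:
  roll 1: 16 = 16
  roll 2: 15 = 15
  roll 3: 14 + 3 = 17
  roll 4: 11 + 5 = 16
  roll 5: 9 + 8 = 17
  roll 6: 9 + 4 + 4 = 17
  roll 7: 9 + 4 = 13
  roll 8: 9 = 9
This matches the lower bound, so 8 is optimal.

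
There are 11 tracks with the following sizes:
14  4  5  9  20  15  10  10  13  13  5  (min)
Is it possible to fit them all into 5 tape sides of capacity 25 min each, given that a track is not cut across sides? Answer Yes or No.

Yes

A valid assignment using 5 tape sides:
  side 1: 20 + 5 = 25
  side 2: 15 + 10 = 25
  side 3: 14 + 10 = 24
  side 4: 13 + 9 = 22
  side 5: 13 + 5 + 4 = 22
Every load is within 25 min, so 5 tape sides suffice.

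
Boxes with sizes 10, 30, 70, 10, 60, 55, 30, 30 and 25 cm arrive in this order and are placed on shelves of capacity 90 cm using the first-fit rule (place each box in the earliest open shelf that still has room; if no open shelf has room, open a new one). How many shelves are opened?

  10 → shelf 1 (new)  [load 10/90]
  30 → shelf 1  [load 40/90]
  70 → shelf 2 (new)  [load 70/90]
  10 → shelf 1  [load 50/90]
  60 → shelf 3 (new)  [load 60/90]
  55 → shelf 4 (new)  [load 55/90]
  30 → shelf 1  [load 80/90]
  30 → shelf 3  [load 90/90]
  25 → shelf 4  [load 80/90]
4 shelves opened.

4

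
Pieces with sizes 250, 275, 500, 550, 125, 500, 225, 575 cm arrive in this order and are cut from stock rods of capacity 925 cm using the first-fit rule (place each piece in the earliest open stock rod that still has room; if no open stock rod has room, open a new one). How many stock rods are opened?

5

  250 → stock rod 1 (new)  [load 250/925]
  275 → stock rod 1  [load 525/925]
  500 → stock rod 2 (new)  [load 500/925]
  550 → stock rod 3 (new)  [load 550/925]
  125 → stock rod 1  [load 650/925]
  500 → stock rod 4 (new)  [load 500/925]
  225 → stock rod 1  [load 875/925]
  575 → stock rod 5 (new)  [load 575/925]
5 stock rods opened.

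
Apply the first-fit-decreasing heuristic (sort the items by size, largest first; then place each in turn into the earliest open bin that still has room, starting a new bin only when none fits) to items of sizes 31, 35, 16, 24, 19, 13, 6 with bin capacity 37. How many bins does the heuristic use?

Sorted descending: 35, 31, 24, 19, 16, 13, 6.
  35 → bin 1 (new)  [load 35/37]
  31 → bin 2 (new)  [load 31/37]
  24 → bin 3 (new)  [load 24/37]
  19 → bin 4 (new)  [load 19/37]
  16 → bin 4  [load 35/37]
  13 → bin 3  [load 37/37]
  6 → bin 2  [load 37/37]
4 bins opened.

4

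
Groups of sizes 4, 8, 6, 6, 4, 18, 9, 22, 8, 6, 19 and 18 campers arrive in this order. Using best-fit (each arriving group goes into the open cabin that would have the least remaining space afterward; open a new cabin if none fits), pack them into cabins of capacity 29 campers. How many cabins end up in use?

5

  4 → cabin 1 (new)  [load 4/29]
  8 → cabin 1  [load 12/29]
  6 → cabin 1  [load 18/29]
  6 → cabin 1  [load 24/29]
  4 → cabin 1  [load 28/29]
  18 → cabin 2 (new)  [load 18/29]
  9 → cabin 2  [load 27/29]
  22 → cabin 3 (new)  [load 22/29]
  8 → cabin 4 (new)  [load 8/29]
  6 → cabin 3  [load 28/29]
  19 → cabin 4  [load 27/29]
  18 → cabin 5 (new)  [load 18/29]
5 cabins opened.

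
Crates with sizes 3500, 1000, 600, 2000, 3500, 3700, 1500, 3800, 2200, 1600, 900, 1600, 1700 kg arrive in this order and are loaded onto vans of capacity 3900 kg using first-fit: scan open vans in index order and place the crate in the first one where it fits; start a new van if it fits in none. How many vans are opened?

8

  3500 → van 1 (new)  [load 3500/3900]
  1000 → van 2 (new)  [load 1000/3900]
  600 → van 2  [load 1600/3900]
  2000 → van 2  [load 3600/3900]
  3500 → van 3 (new)  [load 3500/3900]
  3700 → van 4 (new)  [load 3700/3900]
  1500 → van 5 (new)  [load 1500/3900]
  3800 → van 6 (new)  [load 3800/3900]
  2200 → van 5  [load 3700/3900]
  1600 → van 7 (new)  [load 1600/3900]
  900 → van 7  [load 2500/3900]
  1600 → van 8 (new)  [load 1600/3900]
  1700 → van 8  [load 3300/3900]
8 vans opened.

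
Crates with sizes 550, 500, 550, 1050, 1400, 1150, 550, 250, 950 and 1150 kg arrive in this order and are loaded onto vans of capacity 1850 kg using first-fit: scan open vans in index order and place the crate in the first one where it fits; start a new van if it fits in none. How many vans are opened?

6

  550 → van 1 (new)  [load 550/1850]
  500 → van 1  [load 1050/1850]
  550 → van 1  [load 1600/1850]
  1050 → van 2 (new)  [load 1050/1850]
  1400 → van 3 (new)  [load 1400/1850]
  1150 → van 4 (new)  [load 1150/1850]
  550 → van 2  [load 1600/1850]
  250 → van 1  [load 1850/1850]
  950 → van 5 (new)  [load 950/1850]
  1150 → van 6 (new)  [load 1150/1850]
6 vans opened.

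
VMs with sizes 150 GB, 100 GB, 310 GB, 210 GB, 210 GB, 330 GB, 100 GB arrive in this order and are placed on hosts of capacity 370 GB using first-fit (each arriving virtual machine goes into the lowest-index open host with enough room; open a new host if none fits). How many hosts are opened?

5

  150 → host 1 (new)  [load 150/370]
  100 → host 1  [load 250/370]
  310 → host 2 (new)  [load 310/370]
  210 → host 3 (new)  [load 210/370]
  210 → host 4 (new)  [load 210/370]
  330 → host 5 (new)  [load 330/370]
  100 → host 1  [load 350/370]
5 hosts opened.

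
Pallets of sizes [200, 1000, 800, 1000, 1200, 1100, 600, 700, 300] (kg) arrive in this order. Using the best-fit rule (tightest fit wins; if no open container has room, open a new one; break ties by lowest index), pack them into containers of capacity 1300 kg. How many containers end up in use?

6

  200 → container 1 (new)  [load 200/1300]
  1000 → container 1  [load 1200/1300]
  800 → container 2 (new)  [load 800/1300]
  1000 → container 3 (new)  [load 1000/1300]
  1200 → container 4 (new)  [load 1200/1300]
  1100 → container 5 (new)  [load 1100/1300]
  600 → container 6 (new)  [load 600/1300]
  700 → container 6  [load 1300/1300]
  300 → container 3  [load 1300/1300]
6 containers opened.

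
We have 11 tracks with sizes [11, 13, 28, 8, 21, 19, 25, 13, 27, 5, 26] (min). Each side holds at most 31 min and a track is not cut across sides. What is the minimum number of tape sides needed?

Total = 28 + 27 + 26 + 25 + 21 + 19 + 13 + 13 + 11 + 8 + 5 = 196 min.
Lower bound: ⌈196/31⌉ = 7 tape sides.
A packing using 7 tape sides:
  side 1: 28 = 28
  side 2: 27 = 27
  side 3: 26 + 5 = 31
  side 4: 25 = 25
  side 5: 21 + 8 = 29
  side 6: 19 + 11 = 30
  side 7: 13 + 13 = 26
This matches the lower bound, so 7 is optimal.

7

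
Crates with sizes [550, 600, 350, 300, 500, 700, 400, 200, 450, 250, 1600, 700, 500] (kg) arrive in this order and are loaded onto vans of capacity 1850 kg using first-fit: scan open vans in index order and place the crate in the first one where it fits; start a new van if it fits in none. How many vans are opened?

  550 → van 1 (new)  [load 550/1850]
  600 → van 1  [load 1150/1850]
  350 → van 1  [load 1500/1850]
  300 → van 1  [load 1800/1850]
  500 → van 2 (new)  [load 500/1850]
  700 → van 2  [load 1200/1850]
  400 → van 2  [load 1600/1850]
  200 → van 2  [load 1800/1850]
  450 → van 3 (new)  [load 450/1850]
  250 → van 3  [load 700/1850]
  1600 → van 4 (new)  [load 1600/1850]
  700 → van 3  [load 1400/1850]
  500 → van 5 (new)  [load 500/1850]
5 vans opened.

5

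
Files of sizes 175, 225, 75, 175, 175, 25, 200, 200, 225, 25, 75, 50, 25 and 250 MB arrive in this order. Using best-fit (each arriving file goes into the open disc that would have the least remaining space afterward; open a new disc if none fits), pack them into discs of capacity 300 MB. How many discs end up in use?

  175 → disc 1 (new)  [load 175/300]
  225 → disc 2 (new)  [load 225/300]
  75 → disc 2  [load 300/300]
  175 → disc 3 (new)  [load 175/300]
  175 → disc 4 (new)  [load 175/300]
  25 → disc 1  [load 200/300]
  200 → disc 5 (new)  [load 200/300]
  200 → disc 6 (new)  [load 200/300]
  225 → disc 7 (new)  [load 225/300]
  25 → disc 7  [load 250/300]
  75 → disc 1  [load 275/300]
  50 → disc 7  [load 300/300]
  25 → disc 1  [load 300/300]
  250 → disc 8 (new)  [load 250/300]
8 discs opened.

8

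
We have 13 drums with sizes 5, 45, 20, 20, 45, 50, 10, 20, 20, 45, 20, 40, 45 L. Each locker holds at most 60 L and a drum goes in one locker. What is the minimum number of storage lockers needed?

8

Total = 50 + 45 + 45 + 45 + 45 + 40 + 20 + 20 + 20 + 20 + 20 + 10 + 5 = 385 L.
Lower bound: ⌈385/60⌉ = 7 storage lockers.
A packing using 8 storage lockers:
  locker 1: 50 + 10 = 60
  locker 2: 45 + 5 = 50
  locker 3: 45 = 45
  locker 4: 45 = 45
  locker 5: 45 = 45
  locker 6: 40 + 20 = 60
  locker 7: 20 + 20 + 20 = 60
  locker 8: 20 = 20
No arrangement into 7 storage lockers stays within capacity, so 8 is optimal.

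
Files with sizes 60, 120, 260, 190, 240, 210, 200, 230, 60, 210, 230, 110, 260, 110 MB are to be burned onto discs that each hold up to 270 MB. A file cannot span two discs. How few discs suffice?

11

Total = 260 + 260 + 240 + 230 + 230 + 210 + 210 + 200 + 190 + 120 + 110 + 110 + 60 + 60 = 2490 MB.
Lower bound: ⌈2490/270⌉ = 10 discs.
A packing using 11 discs:
  disc 1: 260 = 260
  disc 2: 260 = 260
  disc 3: 240 = 240
  disc 4: 230 = 230
  disc 5: 230 = 230
  disc 6: 210 + 60 = 270
  disc 7: 210 + 60 = 270
  disc 8: 200 = 200
  disc 9: 190 = 190
  disc 10: 120 + 110 = 230
  disc 11: 110 = 110
No arrangement into 10 discs stays within capacity, so 11 is optimal.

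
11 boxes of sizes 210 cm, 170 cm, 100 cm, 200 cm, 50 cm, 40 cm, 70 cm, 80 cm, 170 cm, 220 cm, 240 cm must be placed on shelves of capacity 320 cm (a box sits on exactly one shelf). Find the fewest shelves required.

Total = 240 + 220 + 210 + 200 + 170 + 170 + 100 + 80 + 70 + 50 + 40 = 1550 cm.
Lower bound: ⌈1550/320⌉ = 5 shelves.
Also, 6 boxes each exceed 160 cm, and no two of those can share a shelf, so at least 6 shelves are needed.
A packing using 6 shelves:
  shelf 1: 240 + 80 = 320
  shelf 2: 220 + 100 = 320
  shelf 3: 210 + 70 + 40 = 320
  shelf 4: 200 + 50 = 250
  shelf 5: 170 = 170
  shelf 6: 170 = 170
This matches the lower bound, so 6 is optimal.

6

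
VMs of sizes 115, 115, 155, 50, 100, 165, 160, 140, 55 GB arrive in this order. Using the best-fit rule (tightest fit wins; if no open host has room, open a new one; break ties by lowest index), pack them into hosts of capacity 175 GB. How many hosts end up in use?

7

  115 → host 1 (new)  [load 115/175]
  115 → host 2 (new)  [load 115/175]
  155 → host 3 (new)  [load 155/175]
  50 → host 1  [load 165/175]
  100 → host 4 (new)  [load 100/175]
  165 → host 5 (new)  [load 165/175]
  160 → host 6 (new)  [load 160/175]
  140 → host 7 (new)  [load 140/175]
  55 → host 2  [load 170/175]
7 hosts opened.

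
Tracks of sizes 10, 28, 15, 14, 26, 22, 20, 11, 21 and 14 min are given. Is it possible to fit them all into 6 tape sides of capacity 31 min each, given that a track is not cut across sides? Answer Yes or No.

No

Total = 181 min; ⌈181/31⌉ = 6.
The bound of 6 does not rule out 6, but exhaustive search shows no assignment into 6 tape sides of capacity 31 min exists — the minimum is 7.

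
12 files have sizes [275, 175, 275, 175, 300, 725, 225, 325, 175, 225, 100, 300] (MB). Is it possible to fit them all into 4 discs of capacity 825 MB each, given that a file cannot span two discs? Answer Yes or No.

A valid assignment using 4 discs:
  disc 1: 725 + 100 = 825
  disc 2: 325 + 275 + 225 = 825
  disc 3: 300 + 300 + 225 = 825
  disc 4: 275 + 175 + 175 + 175 = 800
Every load is within 825 MB, so 4 discs suffice.

Yes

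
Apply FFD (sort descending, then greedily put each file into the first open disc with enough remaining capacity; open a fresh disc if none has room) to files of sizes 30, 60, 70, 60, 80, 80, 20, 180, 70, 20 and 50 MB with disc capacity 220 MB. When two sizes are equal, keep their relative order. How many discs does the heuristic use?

4

Sorted descending: 180, 80, 80, 70, 70, 60, 60, 50, 30, 20, 20.
  180 → disc 1 (new)  [load 180/220]
  80 → disc 2 (new)  [load 80/220]
  80 → disc 2  [load 160/220]
  70 → disc 3 (new)  [load 70/220]
  70 → disc 3  [load 140/220]
  60 → disc 2  [load 220/220]
  60 → disc 3  [load 200/220]
  50 → disc 4 (new)  [load 50/220]
  30 → disc 1  [load 210/220]
  20 → disc 3  [load 220/220]
  20 → disc 4  [load 70/220]
4 discs opened.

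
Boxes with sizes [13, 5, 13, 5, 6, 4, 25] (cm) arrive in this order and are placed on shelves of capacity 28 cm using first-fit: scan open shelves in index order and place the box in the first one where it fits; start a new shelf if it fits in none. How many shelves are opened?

  13 → shelf 1 (new)  [load 13/28]
  5 → shelf 1  [load 18/28]
  13 → shelf 2 (new)  [load 13/28]
  5 → shelf 1  [load 23/28]
  6 → shelf 2  [load 19/28]
  4 → shelf 1  [load 27/28]
  25 → shelf 3 (new)  [load 25/28]
3 shelves opened.

3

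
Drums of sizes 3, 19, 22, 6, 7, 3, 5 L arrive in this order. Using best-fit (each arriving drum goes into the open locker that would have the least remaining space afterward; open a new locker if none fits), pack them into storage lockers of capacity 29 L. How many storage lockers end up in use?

3

  3 → locker 1 (new)  [load 3/29]
  19 → locker 1  [load 22/29]
  22 → locker 2 (new)  [load 22/29]
  6 → locker 1  [load 28/29]
  7 → locker 2  [load 29/29]
  3 → locker 3 (new)  [load 3/29]
  5 → locker 3  [load 8/29]
3 storage lockers opened.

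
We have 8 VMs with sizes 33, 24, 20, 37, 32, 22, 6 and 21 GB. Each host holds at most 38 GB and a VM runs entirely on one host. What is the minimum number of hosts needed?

Total = 37 + 33 + 32 + 24 + 22 + 21 + 20 + 6 = 195 GB.
Lower bound: ⌈195/38⌉ = 6 hosts.
Also, 7 VMs each exceed 19 GB, and no two of those can share a host, so at least 7 hosts are needed.
A packing using 7 hosts:
  host 1: 37 = 37
  host 2: 33 = 33
  host 3: 32 + 6 = 38
  host 4: 24 = 24
  host 5: 22 = 22
  host 6: 21 = 21
  host 7: 20 = 20
This matches the lower bound, so 7 is optimal.

7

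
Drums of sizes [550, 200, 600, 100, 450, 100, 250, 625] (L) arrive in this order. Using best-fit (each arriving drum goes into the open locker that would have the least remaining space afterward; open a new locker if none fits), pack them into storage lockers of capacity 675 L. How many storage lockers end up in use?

  550 → locker 1 (new)  [load 550/675]
  200 → locker 2 (new)  [load 200/675]
  600 → locker 3 (new)  [load 600/675]
  100 → locker 1  [load 650/675]
  450 → locker 2  [load 650/675]
  100 → locker 4 (new)  [load 100/675]
  250 → locker 4  [load 350/675]
  625 → locker 5 (new)  [load 625/675]
5 storage lockers opened.

5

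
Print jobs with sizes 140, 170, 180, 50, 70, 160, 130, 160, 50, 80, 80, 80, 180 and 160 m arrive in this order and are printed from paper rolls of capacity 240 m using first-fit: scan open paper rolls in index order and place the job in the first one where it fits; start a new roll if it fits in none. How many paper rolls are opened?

8

  140 → roll 1 (new)  [load 140/240]
  170 → roll 2 (new)  [load 170/240]
  180 → roll 3 (new)  [load 180/240]
  50 → roll 1  [load 190/240]
  70 → roll 2  [load 240/240]
  160 → roll 4 (new)  [load 160/240]
  130 → roll 5 (new)  [load 130/240]
  160 → roll 6 (new)  [load 160/240]
  50 → roll 1  [load 240/240]
  80 → roll 4  [load 240/240]
  80 → roll 5  [load 210/240]
  80 → roll 6  [load 240/240]
  180 → roll 7 (new)  [load 180/240]
  160 → roll 8 (new)  [load 160/240]
8 paper rolls opened.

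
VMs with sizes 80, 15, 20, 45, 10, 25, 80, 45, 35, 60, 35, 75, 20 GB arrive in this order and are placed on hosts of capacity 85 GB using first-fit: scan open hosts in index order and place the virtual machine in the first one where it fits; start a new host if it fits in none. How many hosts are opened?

  80 → host 1 (new)  [load 80/85]
  15 → host 2 (new)  [load 15/85]
  20 → host 2  [load 35/85]
  45 → host 2  [load 80/85]
  10 → host 3 (new)  [load 10/85]
  25 → host 3  [load 35/85]
  80 → host 4 (new)  [load 80/85]
  45 → host 3  [load 80/85]
  35 → host 5 (new)  [load 35/85]
  60 → host 6 (new)  [load 60/85]
  35 → host 5  [load 70/85]
  75 → host 7 (new)  [load 75/85]
  20 → host 6  [load 80/85]
7 hosts opened.

7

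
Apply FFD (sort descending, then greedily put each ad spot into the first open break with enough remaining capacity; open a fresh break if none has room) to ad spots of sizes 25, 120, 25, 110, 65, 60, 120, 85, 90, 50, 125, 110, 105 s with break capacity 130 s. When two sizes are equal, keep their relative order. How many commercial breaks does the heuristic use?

Sorted descending: 125, 120, 120, 110, 110, 105, 90, 85, 65, 60, 50, 25, 25.
  125 → break 1 (new)  [load 125/130]
  120 → break 2 (new)  [load 120/130]
  120 → break 3 (new)  [load 120/130]
  110 → break 4 (new)  [load 110/130]
  110 → break 5 (new)  [load 110/130]
  105 → break 6 (new)  [load 105/130]
  90 → break 7 (new)  [load 90/130]
  85 → break 8 (new)  [load 85/130]
  65 → break 9 (new)  [load 65/130]
  60 → break 9  [load 125/130]
  50 → break 10 (new)  [load 50/130]
  25 → break 6  [load 130/130]
  25 → break 7  [load 115/130]
10 commercial breaks opened.

10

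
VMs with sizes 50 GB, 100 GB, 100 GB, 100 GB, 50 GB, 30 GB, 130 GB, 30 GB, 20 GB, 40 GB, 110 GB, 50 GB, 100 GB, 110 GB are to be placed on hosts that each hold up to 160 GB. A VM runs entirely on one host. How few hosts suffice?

Total = 130 + 110 + 110 + 100 + 100 + 100 + 100 + 50 + 50 + 50 + 40 + 30 + 30 + 20 = 1020 GB.
Lower bound: ⌈1020/160⌉ = 7 hosts.
A packing using 7 hosts:
  host 1: 130 + 30 = 160
  host 2: 110 + 50 = 160
  host 3: 110 + 50 = 160
  host 4: 100 + 50 = 150
  host 5: 100 + 40 + 20 = 160
  host 6: 100 + 30 = 130
  host 7: 100 = 100
This matches the lower bound, so 7 is optimal.

7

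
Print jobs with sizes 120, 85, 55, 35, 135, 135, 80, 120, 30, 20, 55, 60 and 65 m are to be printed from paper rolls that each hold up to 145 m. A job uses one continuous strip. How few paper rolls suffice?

8

Total = 135 + 135 + 120 + 120 + 85 + 80 + 65 + 60 + 55 + 55 + 35 + 30 + 20 = 995 m.
Lower bound: ⌈995/145⌉ = 7 paper rolls.
A packing using 8 paper rolls:
  roll 1: 135 = 135
  roll 2: 135 = 135
  roll 3: 120 + 20 = 140
  roll 4: 120 = 120
  roll 5: 85 + 60 = 145
  roll 6: 80 + 65 = 145
  roll 7: 55 + 55 + 35 = 145
  roll 8: 30 = 30
No arrangement into 7 paper rolls stays within capacity, so 8 is optimal.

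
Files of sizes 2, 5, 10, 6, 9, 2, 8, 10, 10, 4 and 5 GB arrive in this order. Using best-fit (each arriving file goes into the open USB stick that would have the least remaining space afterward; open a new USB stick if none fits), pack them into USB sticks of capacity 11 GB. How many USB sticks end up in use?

  2 → USB stick 1 (new)  [load 2/11]
  5 → USB stick 1  [load 7/11]
  10 → USB stick 2 (new)  [load 10/11]
  6 → USB stick 3 (new)  [load 6/11]
  9 → USB stick 4 (new)  [load 9/11]
  2 → USB stick 4  [load 11/11]
  8 → USB stick 5 (new)  [load 8/11]
  10 → USB stick 6 (new)  [load 10/11]
  10 → USB stick 7 (new)  [load 10/11]
  4 → USB stick 1  [load 11/11]
  5 → USB stick 3  [load 11/11]
7 USB sticks opened.

7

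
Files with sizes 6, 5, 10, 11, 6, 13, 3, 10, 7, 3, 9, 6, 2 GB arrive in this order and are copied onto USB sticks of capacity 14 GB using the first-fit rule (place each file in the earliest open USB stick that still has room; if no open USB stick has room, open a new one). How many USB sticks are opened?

  6 → USB stick 1 (new)  [load 6/14]
  5 → USB stick 1  [load 11/14]
  10 → USB stick 2 (new)  [load 10/14]
  11 → USB stick 3 (new)  [load 11/14]
  6 → USB stick 4 (new)  [load 6/14]
  13 → USB stick 5 (new)  [load 13/14]
  3 → USB stick 1  [load 14/14]
  10 → USB stick 6 (new)  [load 10/14]
  7 → USB stick 4  [load 13/14]
  3 → USB stick 2  [load 13/14]
  9 → USB stick 7 (new)  [load 9/14]
  6 → USB stick 8 (new)  [load 6/14]
  2 → USB stick 3  [load 13/14]
8 USB sticks opened.

8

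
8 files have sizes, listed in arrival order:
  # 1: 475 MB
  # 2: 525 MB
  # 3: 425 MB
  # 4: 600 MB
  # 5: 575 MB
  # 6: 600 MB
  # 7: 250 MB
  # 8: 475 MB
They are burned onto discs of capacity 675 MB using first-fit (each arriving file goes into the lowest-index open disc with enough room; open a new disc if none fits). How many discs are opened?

7

  475 → disc 1 (new)  [load 475/675]
  525 → disc 2 (new)  [load 525/675]
  425 → disc 3 (new)  [load 425/675]
  600 → disc 4 (new)  [load 600/675]
  575 → disc 5 (new)  [load 575/675]
  600 → disc 6 (new)  [load 600/675]
  250 → disc 3  [load 675/675]
  475 → disc 7 (new)  [load 475/675]
7 discs opened.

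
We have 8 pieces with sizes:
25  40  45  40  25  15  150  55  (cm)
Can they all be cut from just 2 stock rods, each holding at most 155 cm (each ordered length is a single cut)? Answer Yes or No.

No

Total = 395 cm; ⌈395/155⌉ = 3.
At least 3 stock rods are required, but only 2 are allowed.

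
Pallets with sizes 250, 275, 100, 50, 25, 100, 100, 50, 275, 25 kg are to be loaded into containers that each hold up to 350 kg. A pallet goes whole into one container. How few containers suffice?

Total = 275 + 275 + 250 + 100 + 100 + 100 + 50 + 50 + 25 + 25 = 1250 kg.
Lower bound: ⌈1250/350⌉ = 4 containers.
A packing using 4 containers:
  container 1: 275 + 50 + 25 = 350
  container 2: 275 + 50 + 25 = 350
  container 3: 250 + 100 = 350
  container 4: 100 + 100 = 200
This matches the lower bound, so 4 is optimal.

4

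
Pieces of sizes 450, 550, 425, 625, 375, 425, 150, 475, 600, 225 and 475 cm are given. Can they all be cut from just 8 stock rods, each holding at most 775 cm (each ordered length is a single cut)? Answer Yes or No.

No

Total = 4775 cm; ⌈4775/775⌉ = 7.
8 pieces each exceed half the capacity and cannot share a stock rod, forcing at least 8 stock rods.
The bound of 8 does not rule out 8, but exhaustive search shows no assignment into 8 stock rods of capacity 775 cm exists — the minimum is 9.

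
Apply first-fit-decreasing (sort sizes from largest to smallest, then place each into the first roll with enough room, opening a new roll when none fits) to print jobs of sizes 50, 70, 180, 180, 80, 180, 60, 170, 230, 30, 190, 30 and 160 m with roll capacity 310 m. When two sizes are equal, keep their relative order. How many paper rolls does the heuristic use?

Sorted descending: 230, 190, 180, 180, 180, 170, 160, 80, 70, 60, 50, 30, 30.
  230 → roll 1 (new)  [load 230/310]
  190 → roll 2 (new)  [load 190/310]
  180 → roll 3 (new)  [load 180/310]
  180 → roll 4 (new)  [load 180/310]
  180 → roll 5 (new)  [load 180/310]
  170 → roll 6 (new)  [load 170/310]
  160 → roll 7 (new)  [load 160/310]
  80 → roll 1  [load 310/310]
  70 → roll 2  [load 260/310]
  60 → roll 3  [load 240/310]
  50 → roll 2  [load 310/310]
  30 → roll 3  [load 270/310]
  30 → roll 3  [load 300/310]
7 paper rolls opened.

7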